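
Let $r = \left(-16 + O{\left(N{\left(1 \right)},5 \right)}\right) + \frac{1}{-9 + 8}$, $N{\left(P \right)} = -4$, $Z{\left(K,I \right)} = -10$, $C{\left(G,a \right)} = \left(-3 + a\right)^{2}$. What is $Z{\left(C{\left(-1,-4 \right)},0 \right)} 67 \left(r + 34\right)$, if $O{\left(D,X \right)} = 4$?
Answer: $-14070$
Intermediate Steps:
$r = -13$ ($r = \left(-16 + 4\right) + \frac{1}{-9 + 8} = -12 + \frac{1}{-1} = -12 - 1 = -13$)
$Z{\left(C{\left(-1,-4 \right)},0 \right)} 67 \left(r + 34\right) = \left(-10\right) 67 \left(-13 + 34\right) = \left(-670\right) 21 = -14070$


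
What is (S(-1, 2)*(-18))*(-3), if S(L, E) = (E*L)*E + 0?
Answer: -216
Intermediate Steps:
S(L, E) = L*E² (S(L, E) = L*E² + 0 = L*E²)
(S(-1, 2)*(-18))*(-3) = (-1*2²*(-18))*(-3) = (-1*4*(-18))*(-3) = -4*(-18)*(-3) = 72*(-3) = -216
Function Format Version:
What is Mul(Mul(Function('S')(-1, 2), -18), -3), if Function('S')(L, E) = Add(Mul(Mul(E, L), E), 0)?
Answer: -216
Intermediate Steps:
Function('S')(L, E) = Mul(L, Pow(E, 2)) (Function('S')(L, E) = Add(Mul(L, Pow(E, 2)), 0) = Mul(L, Pow(E, 2)))
Mul(Mul(Function('S')(-1, 2), -18), -3) = Mul(Mul(Mul(-1, Pow(2, 2)), -18), -3) = Mul(Mul(Mul(-1, 4), -18), -3) = Mul(Mul(-4, -18), -3) = Mul(72, -3) = -216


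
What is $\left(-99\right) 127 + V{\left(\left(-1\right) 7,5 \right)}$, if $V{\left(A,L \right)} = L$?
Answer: $-12568$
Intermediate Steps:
$\left(-99\right) 127 + V{\left(\left(-1\right) 7,5 \right)} = \left(-99\right) 127 + 5 = -12573 + 5 = -12568$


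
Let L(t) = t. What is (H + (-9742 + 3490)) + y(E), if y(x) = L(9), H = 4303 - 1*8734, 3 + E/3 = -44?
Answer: -10674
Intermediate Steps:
E = -141 (E = -9 + 3*(-44) = -9 - 132 = -141)
H = -4431 (H = 4303 - 8734 = -4431)
y(x) = 9
(H + (-9742 + 3490)) + y(E) = (-4431 + (-9742 + 3490)) + 9 = (-4431 - 6252) + 9 = -10683 + 9 = -10674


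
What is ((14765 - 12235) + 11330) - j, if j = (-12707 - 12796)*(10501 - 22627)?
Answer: -309235518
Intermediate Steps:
j = 309249378 (j = -25503*(-12126) = 309249378)
((14765 - 12235) + 11330) - j = ((14765 - 12235) + 11330) - 1*309249378 = (2530 + 11330) - 309249378 = 13860 - 309249378 = -309235518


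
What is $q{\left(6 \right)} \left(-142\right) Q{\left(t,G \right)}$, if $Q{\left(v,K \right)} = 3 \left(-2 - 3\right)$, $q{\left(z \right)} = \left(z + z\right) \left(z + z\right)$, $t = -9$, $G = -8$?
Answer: $306720$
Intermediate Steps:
$q{\left(z \right)} = 4 z^{2}$ ($q{\left(z \right)} = 2 z 2 z = 4 z^{2}$)
$Q{\left(v,K \right)} = -15$ ($Q{\left(v,K \right)} = 3 \left(-5\right) = -15$)
$q{\left(6 \right)} \left(-142\right) Q{\left(t,G \right)} = 4 \cdot 6^{2} \left(-142\right) \left(-15\right) = 4 \cdot 36 \left(-142\right) \left(-15\right) = 144 \left(-142\right) \left(-15\right) = \left(-20448\right) \left(-15\right) = 306720$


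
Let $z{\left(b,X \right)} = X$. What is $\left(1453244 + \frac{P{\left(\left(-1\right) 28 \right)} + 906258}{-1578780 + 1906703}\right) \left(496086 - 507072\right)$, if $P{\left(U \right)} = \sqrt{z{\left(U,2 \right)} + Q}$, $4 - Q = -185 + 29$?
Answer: $- \frac{5235411680631420}{327923} - \frac{98874 \sqrt{2}}{327923} \approx -1.5965 \cdot 10^{10}$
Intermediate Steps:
$Q = 160$ ($Q = 4 - \left(-185 + 29\right) = 4 - -156 = 4 + 156 = 160$)
$P{\left(U \right)} = 9 \sqrt{2}$ ($P{\left(U \right)} = \sqrt{2 + 160} = \sqrt{162} = 9 \sqrt{2}$)
$\left(1453244 + \frac{P{\left(\left(-1\right) 28 \right)} + 906258}{-1578780 + 1906703}\right) \left(496086 - 507072\right) = \left(1453244 + \frac{9 \sqrt{2} + 906258}{-1578780 + 1906703}\right) \left(496086 - 507072\right) = \left(1453244 + \frac{906258 + 9 \sqrt{2}}{327923}\right) \left(-10986\right) = \left(1453244 + \left(906258 + 9 \sqrt{2}\right) \frac{1}{327923}\right) \left(-10986\right) = \left(1453244 + \left(\frac{906258}{327923} + \frac{9 \sqrt{2}}{327923}\right)\right) \left(-10986\right) = \left(\frac{476553038470}{327923} + \frac{9 \sqrt{2}}{327923}\right) \left(-10986\right) = - \frac{5235411680631420}{327923} - \frac{98874 \sqrt{2}}{327923}$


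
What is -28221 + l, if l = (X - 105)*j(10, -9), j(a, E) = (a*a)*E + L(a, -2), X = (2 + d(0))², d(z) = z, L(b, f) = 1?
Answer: 62578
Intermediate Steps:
X = 4 (X = (2 + 0)² = 2² = 4)
j(a, E) = 1 + E*a² (j(a, E) = (a*a)*E + 1 = a²*E + 1 = E*a² + 1 = 1 + E*a²)
l = 90799 (l = (4 - 105)*(1 - 9*10²) = -101*(1 - 9*100) = -101*(1 - 900) = -101*(-899) = 90799)
-28221 + l = -28221 + 90799 = 62578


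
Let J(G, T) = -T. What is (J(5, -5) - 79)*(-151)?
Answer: 11174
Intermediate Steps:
(J(5, -5) - 79)*(-151) = (-1*(-5) - 79)*(-151) = (5 - 79)*(-151) = -74*(-151) = 11174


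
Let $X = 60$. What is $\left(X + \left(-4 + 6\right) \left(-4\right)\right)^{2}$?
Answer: $2704$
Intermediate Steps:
$\left(X + \left(-4 + 6\right) \left(-4\right)\right)^{2} = \left(60 + \left(-4 + 6\right) \left(-4\right)\right)^{2} = \left(60 + 2 \left(-4\right)\right)^{2} = \left(60 - 8\right)^{2} = 52^{2} = 2704$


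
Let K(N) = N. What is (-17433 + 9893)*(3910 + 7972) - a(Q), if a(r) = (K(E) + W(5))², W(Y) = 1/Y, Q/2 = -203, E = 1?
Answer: -2239757036/25 ≈ -8.9590e+7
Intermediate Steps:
Q = -406 (Q = 2*(-203) = -406)
a(r) = 36/25 (a(r) = (1 + 1/5)² = (1 + ⅕)² = (6/5)² = 36/25)
(-17433 + 9893)*(3910 + 7972) - a(Q) = (-17433 + 9893)*(3910 + 7972) - 1*36/25 = -7540*11882 - 36/25 = -89590280 - 36/25 = -2239757036/25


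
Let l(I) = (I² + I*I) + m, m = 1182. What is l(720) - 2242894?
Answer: -1204912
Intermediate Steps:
l(I) = 1182 + 2*I² (l(I) = (I² + I*I) + 1182 = (I² + I²) + 1182 = 2*I² + 1182 = 1182 + 2*I²)
l(720) - 2242894 = (1182 + 2*720²) - 2242894 = (1182 + 2*518400) - 2242894 = (1182 + 1036800) - 2242894 = 1037982 - 2242894 = -1204912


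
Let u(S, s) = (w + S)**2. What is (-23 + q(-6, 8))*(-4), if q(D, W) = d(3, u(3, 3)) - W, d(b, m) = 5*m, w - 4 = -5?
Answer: 44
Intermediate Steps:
w = -1 (w = 4 - 5 = -1)
u(S, s) = (-1 + S)**2
q(D, W) = 20 - W (q(D, W) = 5*(-1 + 3)**2 - W = 5*2**2 - W = 5*4 - W = 20 - W)
(-23 + q(-6, 8))*(-4) = (-23 + (20 - 1*8))*(-4) = (-23 + (20 - 8))*(-4) = (-23 + 12)*(-4) = -11*(-4) = 44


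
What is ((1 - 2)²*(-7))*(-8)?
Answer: 56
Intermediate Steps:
((1 - 2)²*(-7))*(-8) = ((-1)²*(-7))*(-8) = (1*(-7))*(-8) = -7*(-8) = 56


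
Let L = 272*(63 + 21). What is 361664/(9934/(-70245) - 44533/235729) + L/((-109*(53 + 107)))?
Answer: -3263854078522766694/2981124096695 ≈ -1.0948e+6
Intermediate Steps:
L = 22848 (L = 272*84 = 22848)
361664/(9934/(-70245) - 44533/235729) + L/((-109*(53 + 107))) = 361664/(9934/(-70245) - 44533/235729) + 22848/((-109*(53 + 107))) = 361664/(9934*(-1/70245) - 44533*1/235729) + 22848/((-109*160)) = 361664/(-9934/70245 - 44533/235729) + 22848/(-17440) = 361664/(-5469952471/16558783605) + 22848*(-1/17440) = 361664*(-16558783605/5469952471) - 714/545 = -5988715913718720/5469952471 - 714/545 = -3263854078522766694/2981124096695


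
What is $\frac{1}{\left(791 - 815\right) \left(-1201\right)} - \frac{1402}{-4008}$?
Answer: $\frac{561323}{1604536} \approx 0.34983$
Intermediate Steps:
$\frac{1}{\left(791 - 815\right) \left(-1201\right)} - \frac{1402}{-4008} = \frac{1}{-24} \left(- \frac{1}{1201}\right) - - \frac{701}{2004} = \left(- \frac{1}{24}\right) \left(- \frac{1}{1201}\right) + \frac{701}{2004} = \frac{1}{28824} + \frac{701}{2004} = \frac{561323}{1604536}$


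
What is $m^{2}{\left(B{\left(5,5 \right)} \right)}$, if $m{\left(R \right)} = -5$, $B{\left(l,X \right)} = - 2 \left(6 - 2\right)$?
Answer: $25$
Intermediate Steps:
$B{\left(l,X \right)} = -8$ ($B{\left(l,X \right)} = \left(-2\right) 4 = -8$)
$m^{2}{\left(B{\left(5,5 \right)} \right)} = \left(-5\right)^{2} = 25$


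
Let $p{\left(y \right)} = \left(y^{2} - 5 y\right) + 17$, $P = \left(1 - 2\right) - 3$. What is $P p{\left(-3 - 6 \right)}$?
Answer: $-572$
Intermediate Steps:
$P = -4$ ($P = -1 - 3 = -4$)
$p{\left(y \right)} = 17 + y^{2} - 5 y$
$P p{\left(-3 - 6 \right)} = - 4 \left(17 + \left(-3 - 6\right)^{2} - 5 \left(-3 - 6\right)\right) = - 4 \left(17 + \left(-9\right)^{2} - -45\right) = - 4 \left(17 + 81 + 45\right) = \left(-4\right) 143 = -572$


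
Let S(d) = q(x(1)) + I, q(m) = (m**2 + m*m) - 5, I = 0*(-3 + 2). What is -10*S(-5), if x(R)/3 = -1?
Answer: -130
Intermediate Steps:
x(R) = -3 (x(R) = 3*(-1) = -3)
I = 0 (I = 0*(-1) = 0)
q(m) = -5 + 2*m**2 (q(m) = (m**2 + m**2) - 5 = 2*m**2 - 5 = -5 + 2*m**2)
S(d) = 13 (S(d) = (-5 + 2*(-3)**2) + 0 = (-5 + 2*9) + 0 = (-5 + 18) + 0 = 13 + 0 = 13)
-10*S(-5) = -10*13 = -130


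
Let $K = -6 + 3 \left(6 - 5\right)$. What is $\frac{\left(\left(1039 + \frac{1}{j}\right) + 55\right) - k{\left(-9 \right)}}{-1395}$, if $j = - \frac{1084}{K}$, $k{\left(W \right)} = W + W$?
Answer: $- \frac{1205411}{1512180} \approx -0.79713$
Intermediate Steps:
$k{\left(W \right)} = 2 W$
$K = -3$ ($K = -6 + 3 \left(6 - 5\right) = -6 + 3 \cdot 1 = -6 + 3 = -3$)
$j = \frac{1084}{3}$ ($j = - \frac{1084}{-3} = \left(-1084\right) \left(- \frac{1}{3}\right) = \frac{1084}{3} \approx 361.33$)
$\frac{\left(\left(1039 + \frac{1}{j}\right) + 55\right) - k{\left(-9 \right)}}{-1395} = \frac{\left(\left(1039 + \frac{1}{\frac{1084}{3}}\right) + 55\right) - 2 \left(-9\right)}{-1395} = \left(\left(\left(1039 + \frac{3}{1084}\right) + 55\right) - -18\right) \left(- \frac{1}{1395}\right) = \left(\left(\frac{1126279}{1084} + 55\right) + 18\right) \left(- \frac{1}{1395}\right) = \left(\frac{1185899}{1084} + 18\right) \left(- \frac{1}{1395}\right) = \frac{1205411}{1084} \left(- \frac{1}{1395}\right) = - \frac{1205411}{1512180}$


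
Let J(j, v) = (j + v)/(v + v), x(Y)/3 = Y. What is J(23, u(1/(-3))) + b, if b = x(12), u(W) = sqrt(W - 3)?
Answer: 73/2 - 23*I*sqrt(30)/20 ≈ 36.5 - 6.2988*I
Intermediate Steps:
x(Y) = 3*Y
u(W) = sqrt(-3 + W)
J(j, v) = (j + v)/(2*v) (J(j, v) = (j + v)/((2*v)) = (j + v)*(1/(2*v)) = (j + v)/(2*v))
b = 36 (b = 3*12 = 36)
J(23, u(1/(-3))) + b = (23 + sqrt(-3 + 1/(-3)))/(2*(sqrt(-3 + 1/(-3)))) + 36 = (23 + sqrt(-3 - 1/3))/(2*(sqrt(-3 - 1/3))) + 36 = (23 + sqrt(-10/3))/(2*(sqrt(-10/3))) + 36 = (23 + I*sqrt(30)/3)/(2*((I*sqrt(30)/3))) + 36 = (-I*sqrt(30)/10)*(23 + I*sqrt(30)/3)/2 + 36 = -I*sqrt(30)*(23 + I*sqrt(30)/3)/20 + 36 = 36 - I*sqrt(30)*(23 + I*sqrt(30)/3)/20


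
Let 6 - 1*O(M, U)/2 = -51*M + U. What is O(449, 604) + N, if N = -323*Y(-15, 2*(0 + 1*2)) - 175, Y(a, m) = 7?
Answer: 42166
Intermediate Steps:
O(M, U) = 12 - 2*U + 102*M (O(M, U) = 12 - 2*(-51*M + U) = 12 - 2*(U - 51*M) = 12 + (-2*U + 102*M) = 12 - 2*U + 102*M)
N = -2436 (N = -323*7 - 175 = -2261 - 175 = -2436)
O(449, 604) + N = (12 - 2*604 + 102*449) - 2436 = (12 - 1208 + 45798) - 2436 = 44602 - 2436 = 42166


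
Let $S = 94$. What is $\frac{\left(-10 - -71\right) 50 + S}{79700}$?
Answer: $\frac{786}{19925} \approx 0.039448$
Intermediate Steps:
$\frac{\left(-10 - -71\right) 50 + S}{79700} = \frac{\left(-10 - -71\right) 50 + 94}{79700} = \left(\left(-10 + 71\right) 50 + 94\right) \frac{1}{79700} = \left(61 \cdot 50 + 94\right) \frac{1}{79700} = \left(3050 + 94\right) \frac{1}{79700} = 3144 \cdot \frac{1}{79700} = \frac{786}{19925}$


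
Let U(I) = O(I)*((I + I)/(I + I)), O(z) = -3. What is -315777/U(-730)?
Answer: 105259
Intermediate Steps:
U(I) = -3 (U(I) = -3*(I + I)/(I + I) = -3*2*I/(2*I) = -3*2*I*1/(2*I) = -3*1 = -3)
-315777/U(-730) = -315777/(-3) = -315777*(-1/3) = 105259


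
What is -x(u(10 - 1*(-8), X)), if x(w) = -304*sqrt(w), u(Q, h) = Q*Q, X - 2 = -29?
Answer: 5472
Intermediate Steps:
X = -27 (X = 2 - 29 = -27)
u(Q, h) = Q**2
-x(u(10 - 1*(-8), X)) = -(-304)*sqrt((10 - 1*(-8))**2) = -(-304)*sqrt((10 + 8)**2) = -(-304)*sqrt(18**2) = -(-304)*sqrt(324) = -(-304)*18 = -1*(-5472) = 5472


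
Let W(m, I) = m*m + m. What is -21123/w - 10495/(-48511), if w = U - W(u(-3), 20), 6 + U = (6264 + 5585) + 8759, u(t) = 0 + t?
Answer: -808542833/999132556 ≈ -0.80925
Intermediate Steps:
u(t) = t
U = 20602 (U = -6 + ((6264 + 5585) + 8759) = -6 + (11849 + 8759) = -6 + 20608 = 20602)
W(m, I) = m + m² (W(m, I) = m² + m = m + m²)
w = 20596 (w = 20602 - (-3)*(1 - 3) = 20602 - (-3)*(-2) = 20602 - 1*6 = 20602 - 6 = 20596)
-21123/w - 10495/(-48511) = -21123/20596 - 10495/(-48511) = -21123*1/20596 - 10495*(-1/48511) = -21123/20596 + 10495/48511 = -808542833/999132556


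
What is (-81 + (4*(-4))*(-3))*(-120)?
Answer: 3960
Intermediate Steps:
(-81 + (4*(-4))*(-3))*(-120) = (-81 - 16*(-3))*(-120) = (-81 + 48)*(-120) = -33*(-120) = 3960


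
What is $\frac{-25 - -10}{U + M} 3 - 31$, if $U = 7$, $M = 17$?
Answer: $- \frac{263}{8} \approx -32.875$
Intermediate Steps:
$\frac{-25 - -10}{U + M} 3 - 31 = \frac{-25 - -10}{7 + 17} \cdot 3 - 31 = \frac{-25 + 10}{24} \cdot 3 - 31 = \left(-15\right) \frac{1}{24} \cdot 3 - 31 = \left(- \frac{5}{8}\right) 3 - 31 = - \frac{15}{8} - 31 = - \frac{263}{8}$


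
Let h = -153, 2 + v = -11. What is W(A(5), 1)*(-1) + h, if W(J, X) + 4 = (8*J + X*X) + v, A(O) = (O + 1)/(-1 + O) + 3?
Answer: -173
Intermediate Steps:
v = -13 (v = -2 - 11 = -13)
A(O) = 3 + (1 + O)/(-1 + O) (A(O) = (1 + O)/(-1 + O) + 3 = 3 + (1 + O)/(-1 + O))
W(J, X) = -17 + X**2 + 8*J (W(J, X) = -4 + ((8*J + X*X) - 13) = -4 + ((8*J + X**2) - 13) = -4 + ((X**2 + 8*J) - 13) = -4 + (-13 + X**2 + 8*J) = -17 + X**2 + 8*J)
W(A(5), 1)*(-1) + h = (-17 + 1**2 + 8*(2*(-1 + 2*5)/(-1 + 5)))*(-1) - 153 = (-17 + 1 + 8*(2*(-1 + 10)/4))*(-1) - 153 = (-17 + 1 + 8*(2*(1/4)*9))*(-1) - 153 = (-17 + 1 + 8*(9/2))*(-1) - 153 = (-17 + 1 + 36)*(-1) - 153 = 20*(-1) - 153 = -20 - 153 = -173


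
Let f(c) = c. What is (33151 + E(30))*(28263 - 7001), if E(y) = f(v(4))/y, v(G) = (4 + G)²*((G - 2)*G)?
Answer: 10578291502/15 ≈ 7.0522e+8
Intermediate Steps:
v(G) = G*(4 + G)²*(-2 + G) (v(G) = (4 + G)²*((-2 + G)*G) = (4 + G)²*(G*(-2 + G)) = G*(4 + G)²*(-2 + G))
E(y) = 512/y (E(y) = (4*(4 + 4)²*(-2 + 4))/y = (4*8²*2)/y = (4*64*2)/y = 512/y)
(33151 + E(30))*(28263 - 7001) = (33151 + 512/30)*(28263 - 7001) = (33151 + 512*(1/30))*21262 = (33151 + 256/15)*21262 = (497521/15)*21262 = 10578291502/15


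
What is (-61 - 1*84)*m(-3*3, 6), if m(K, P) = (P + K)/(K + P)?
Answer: -145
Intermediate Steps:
m(K, P) = 1 (m(K, P) = (K + P)/(K + P) = 1)
(-61 - 1*84)*m(-3*3, 6) = (-61 - 1*84)*1 = (-61 - 84)*1 = -145*1 = -145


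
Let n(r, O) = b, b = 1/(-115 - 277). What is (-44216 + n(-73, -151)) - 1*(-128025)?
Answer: 32853127/392 ≈ 83809.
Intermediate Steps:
b = -1/392 (b = 1/(-392) = -1/392 ≈ -0.0025510)
n(r, O) = -1/392
(-44216 + n(-73, -151)) - 1*(-128025) = (-44216 - 1/392) - 1*(-128025) = -17332673/392 + 128025 = 32853127/392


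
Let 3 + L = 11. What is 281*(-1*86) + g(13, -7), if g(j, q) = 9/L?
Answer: -193319/8 ≈ -24165.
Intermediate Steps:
L = 8 (L = -3 + 11 = 8)
g(j, q) = 9/8
281*(-1*86) + g(13, -7) = 281*(-1*86) + 9/8 = 281*(-86) + 9/8 = -24166 + 9/8 = -193319/8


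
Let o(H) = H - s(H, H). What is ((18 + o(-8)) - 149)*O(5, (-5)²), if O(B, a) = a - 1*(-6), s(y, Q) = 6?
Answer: -4495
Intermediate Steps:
O(B, a) = 6 + a (O(B, a) = a + 6 = 6 + a)
o(H) = -6 + H (o(H) = H - 1*6 = H - 6 = -6 + H)
((18 + o(-8)) - 149)*O(5, (-5)²) = ((18 + (-6 - 8)) - 149)*(6 + (-5)²) = ((18 - 14) - 149)*(6 + 25) = (4 - 149)*31 = -145*31 = -4495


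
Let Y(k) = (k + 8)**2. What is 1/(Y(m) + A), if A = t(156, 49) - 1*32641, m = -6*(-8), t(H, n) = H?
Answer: -1/29349 ≈ -3.4073e-5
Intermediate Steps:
m = 48
A = -32485 (A = 156 - 1*32641 = 156 - 32641 = -32485)
Y(k) = (8 + k)**2
1/(Y(m) + A) = 1/((8 + 48)**2 - 32485) = 1/(56**2 - 32485) = 1/(3136 - 32485) = 1/(-29349) = -1/29349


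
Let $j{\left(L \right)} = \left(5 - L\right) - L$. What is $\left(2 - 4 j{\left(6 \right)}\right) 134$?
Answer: $4020$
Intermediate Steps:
$j{\left(L \right)} = 5 - 2 L$
$\left(2 - 4 j{\left(6 \right)}\right) 134 = \left(2 - 4 \left(5 - 12\right)\right) 134 = \left(2 - -28\right) 134 = \left(2 + 28\right) 134 = 30 \cdot 134 = 4020$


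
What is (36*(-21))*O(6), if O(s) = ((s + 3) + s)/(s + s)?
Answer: -945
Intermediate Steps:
O(s) = (3 + 2*s)/(2*s) (O(s) = ((3 + s) + s)/((2*s)) = (3 + 2*s)*(1/(2*s)) = (3 + 2*s)/(2*s))
(36*(-21))*O(6) = (36*(-21))*((3/2 + 6)/6) = -126*15/2 = -756*5/4 = -945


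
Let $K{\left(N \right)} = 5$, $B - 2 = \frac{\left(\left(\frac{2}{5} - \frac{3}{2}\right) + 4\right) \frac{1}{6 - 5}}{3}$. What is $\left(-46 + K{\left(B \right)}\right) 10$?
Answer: $-410$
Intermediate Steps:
$B = \frac{89}{30}$ ($B = 2 + \frac{\left(\left(\frac{2}{5} - \frac{3}{2}\right) + 4\right) \frac{1}{6 - 5}}{3} = 2 + \frac{\left(2 \cdot \frac{1}{5} - \frac{3}{2}\right) + 4}{1} \cdot \frac{1}{3} = 2 + \left(\left(\frac{2}{5} - \frac{3}{2}\right) + 4\right) 1 \cdot \frac{1}{3} = 2 + \left(- \frac{11}{10} + 4\right) 1 \cdot \frac{1}{3} = 2 + \frac{29}{10} \cdot 1 \cdot \frac{1}{3} = 2 + \frac{29}{10} \cdot \frac{1}{3} = 2 + \frac{29}{30} = \frac{89}{30} \approx 2.9667$)
$\left(-46 + K{\left(B \right)}\right) 10 = \left(-46 + 5\right) 10 = \left(-41\right) 10 = -410$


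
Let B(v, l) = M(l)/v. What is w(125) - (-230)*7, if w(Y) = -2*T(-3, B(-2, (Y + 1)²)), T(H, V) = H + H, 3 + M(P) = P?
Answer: 1622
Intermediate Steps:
M(P) = -3 + P
B(v, l) = (-3 + l)/v
T(H, V) = 2*H
w(Y) = 12 (w(Y) = -4*(-3) = -2*(-6) = 12)
w(125) - (-230)*7 = 12 - (-230)*7 = 12 - 1*(-1610) = 12 + 1610 = 1622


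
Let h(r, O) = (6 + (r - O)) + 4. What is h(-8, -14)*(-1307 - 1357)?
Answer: -42624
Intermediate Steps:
h(r, O) = 10 + r - O (h(r, O) = (6 + r - O) + 4 = 10 + r - O)
h(-8, -14)*(-1307 - 1357) = (10 - 8 - 1*(-14))*(-1307 - 1357) = (10 - 8 + 14)*(-2664) = 16*(-2664) = -42624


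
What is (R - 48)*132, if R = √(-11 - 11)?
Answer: -6336 + 132*I*√22 ≈ -6336.0 + 619.13*I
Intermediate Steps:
R = I*√22 (R = √(-22) = I*√22 ≈ 4.6904*I)
(R - 48)*132 = (I*√22 - 48)*132 = (-48 + I*√22)*132 = -6336 + 132*I*√22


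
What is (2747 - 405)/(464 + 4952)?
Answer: 1171/2708 ≈ 0.43242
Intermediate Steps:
(2747 - 405)/(464 + 4952) = 2342/5416 = 2342*(1/5416) = 1171/2708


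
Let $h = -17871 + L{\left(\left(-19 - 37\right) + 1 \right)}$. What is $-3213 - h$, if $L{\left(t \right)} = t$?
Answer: $14713$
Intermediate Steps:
$h = -17926$ ($h = -17871 + \left(\left(-19 - 37\right) + 1\right) = -17871 + \left(-56 + 1\right) = -17871 - 55 = -17926$)
$-3213 - h = -3213 - -17926 = -3213 + 17926 = 14713$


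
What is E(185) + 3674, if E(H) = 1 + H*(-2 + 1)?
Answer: 3490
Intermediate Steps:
E(H) = 1 - H (E(H) = 1 + H*(-1) = 1 - H)
E(185) + 3674 = (1 - 1*185) + 3674 = (1 - 185) + 3674 = -184 + 3674 = 3490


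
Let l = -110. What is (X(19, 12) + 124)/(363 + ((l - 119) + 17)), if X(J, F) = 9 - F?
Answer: 121/151 ≈ 0.80132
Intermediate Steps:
(X(19, 12) + 124)/(363 + ((l - 119) + 17)) = ((9 - 1*12) + 124)/(363 + ((-110 - 119) + 17)) = ((9 - 12) + 124)/(363 + (-229 + 17)) = (-3 + 124)/(363 - 212) = 121/151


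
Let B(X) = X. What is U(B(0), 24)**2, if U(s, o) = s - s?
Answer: 0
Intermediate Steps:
U(s, o) = 0
U(B(0), 24)**2 = 0**2 = 0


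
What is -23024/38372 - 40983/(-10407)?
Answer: 111082409/33278117 ≈ 3.3380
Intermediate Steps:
-23024/38372 - 40983/(-10407) = -23024*1/38372 - 40983*(-1/10407) = -5756/9593 + 13661/3469 = 111082409/33278117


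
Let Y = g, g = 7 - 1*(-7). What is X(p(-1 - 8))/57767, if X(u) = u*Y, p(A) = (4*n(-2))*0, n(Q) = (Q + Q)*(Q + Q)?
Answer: 0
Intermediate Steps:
g = 14 (g = 7 + 7 = 14)
Y = 14
n(Q) = 4*Q² (n(Q) = (2*Q)*(2*Q) = 4*Q²)
p(A) = 0 (p(A) = (4*(4*(-2)²))*0 = (4*(4*4))*0 = (4*16)*0 = 64*0 = 0)
X(u) = 14*u (X(u) = u*14 = 14*u)
X(p(-1 - 8))/57767 = (14*0)/57767 = 0*(1/57767) = 0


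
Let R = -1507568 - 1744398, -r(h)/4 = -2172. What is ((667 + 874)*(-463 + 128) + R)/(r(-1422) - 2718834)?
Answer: 1256067/903382 ≈ 1.3904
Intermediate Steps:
r(h) = 8688 (r(h) = -4*(-2172) = 8688)
R = -3251966
((667 + 874)*(-463 + 128) + R)/(r(-1422) - 2718834) = ((667 + 874)*(-463 + 128) - 3251966)/(8688 - 2718834) = (1541*(-335) - 3251966)/(-2710146) = (-516235 - 3251966)*(-1/2710146) = -3768201*(-1/2710146) = 1256067/903382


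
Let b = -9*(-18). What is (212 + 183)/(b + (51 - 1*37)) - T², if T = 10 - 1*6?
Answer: -2421/176 ≈ -13.756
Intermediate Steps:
b = 162
T = 4 (T = 10 - 6 = 4)
(212 + 183)/(b + (51 - 1*37)) - T² = (212 + 183)/(162 + (51 - 1*37)) - 1*4² = 395/(162 + (51 - 37)) - 1*16 = 395/(162 + 14) - 16 = 395/176 - 16 = -2421/176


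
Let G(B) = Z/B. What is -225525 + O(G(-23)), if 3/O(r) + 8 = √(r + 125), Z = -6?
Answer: -317764173/1409 + 3*√66263/1409 ≈ -2.2552e+5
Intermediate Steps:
G(B) = -6/B
O(r) = 3/(-8 + √(125 + r)) (O(r) = 3/(-8 + √(r + 125)) = 3/(-8 + √(125 + r)))
-225525 + O(G(-23)) = -225525 + 3/(-8 + √(125 - 6/(-23))) = -225525 + 3/(-8 + √(125 - 6*(-1/23))) = -225525 + 3/(-8 + √(125 + 6/23)) = -225525 + 3/(-8 + √(2881/23)) = -225525 + 3/(-8 + √66263/23)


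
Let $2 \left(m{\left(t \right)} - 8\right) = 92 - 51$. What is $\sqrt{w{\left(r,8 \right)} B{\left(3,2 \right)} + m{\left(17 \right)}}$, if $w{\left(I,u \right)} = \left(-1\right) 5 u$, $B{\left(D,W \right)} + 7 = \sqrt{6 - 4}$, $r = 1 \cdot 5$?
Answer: $\frac{\sqrt{1234 - 160 \sqrt{2}}}{2} \approx 15.872$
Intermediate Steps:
$r = 5$
$B{\left(D,W \right)} = -7 + \sqrt{2}$ ($B{\left(D,W \right)} = -7 + \sqrt{6 - 4} = -7 + \sqrt{2}$)
$w{\left(I,u \right)} = - 5 u$
$m{\left(t \right)} = \frac{57}{2}$ ($m{\left(t \right)} = 8 + \frac{92 - 51}{2} = 8 + \frac{1}{2} \cdot 41 = 8 + \frac{41}{2} = \frac{57}{2}$)
$\sqrt{w{\left(r,8 \right)} B{\left(3,2 \right)} + m{\left(17 \right)}} = \sqrt{\left(-5\right) 8 \left(-7 + \sqrt{2}\right) + \frac{57}{2}} = \sqrt{- 40 \left(-7 + \sqrt{2}\right) + \frac{57}{2}} = \sqrt{\left(280 - 40 \sqrt{2}\right) + \frac{57}{2}} = \sqrt{\frac{617}{2} - 40 \sqrt{2}}$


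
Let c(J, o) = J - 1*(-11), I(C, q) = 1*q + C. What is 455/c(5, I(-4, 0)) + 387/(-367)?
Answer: 160793/5872 ≈ 27.383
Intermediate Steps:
I(C, q) = C + q (I(C, q) = q + C = C + q)
c(J, o) = 11 + J (c(J, o) = J + 11 = 11 + J)
455/c(5, I(-4, 0)) + 387/(-367) = 455/(11 + 5) + 387/(-367) = 455/16 + 387*(-1/367) = 455*(1/16) - 387/367 = 455/16 - 387/367 = 160793/5872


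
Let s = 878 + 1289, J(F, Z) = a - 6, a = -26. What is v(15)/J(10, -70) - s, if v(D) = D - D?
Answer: -2167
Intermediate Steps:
J(F, Z) = -32 (J(F, Z) = -26 - 6 = -32)
s = 2167
v(D) = 0
v(15)/J(10, -70) - s = 0/(-32) - 1*2167 = 0*(-1/32) - 2167 = 0 - 2167 = -2167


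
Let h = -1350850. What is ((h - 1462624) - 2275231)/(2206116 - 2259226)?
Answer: 1017741/10622 ≈ 95.814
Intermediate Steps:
((h - 1462624) - 2275231)/(2206116 - 2259226) = ((-1350850 - 1462624) - 2275231)/(2206116 - 2259226) = (-2813474 - 2275231)/(-53110) = -5088705*(-1/53110) = 1017741/10622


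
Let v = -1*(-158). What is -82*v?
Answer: -12956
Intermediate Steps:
v = 158
-82*v = -82*158 = -12956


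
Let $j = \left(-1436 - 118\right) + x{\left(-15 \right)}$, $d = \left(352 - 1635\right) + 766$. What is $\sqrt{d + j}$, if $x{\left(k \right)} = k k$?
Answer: $i \sqrt{1846} \approx 42.965 i$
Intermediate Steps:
$x{\left(k \right)} = k^{2}$
$d = -517$ ($d = -1283 + 766 = -517$)
$j = -1329$ ($j = \left(-1436 - 118\right) + \left(-15\right)^{2} = -1554 + 225 = -1329$)
$\sqrt{d + j} = \sqrt{-517 - 1329} = \sqrt{-1846} = i \sqrt{1846}$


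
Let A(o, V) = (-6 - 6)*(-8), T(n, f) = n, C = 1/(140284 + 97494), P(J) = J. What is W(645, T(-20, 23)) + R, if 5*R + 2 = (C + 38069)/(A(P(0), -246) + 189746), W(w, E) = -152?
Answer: -34387819349229/225701255380 ≈ -152.36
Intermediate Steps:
C = 1/237778 ≈ 4.2056e-6
A(o, V) = 96 (A(o, V) = -12*(-8) = 96)
R = -81228531469/225701255380 (R = -⅖ + ((1/237778 + 38069)/(96 + 189746))/5 = -⅖ + ((9051970683/237778)/189842)/5 = -⅖ + ((9051970683/237778)*(1/189842))/5 = -⅖ + (⅕)*(9051970683/45140251076) = -⅖ + 9051970683/225701255380 = -81228531469/225701255380 ≈ -0.35989)
W(645, T(-20, 23)) + R = -152 - 81228531469/225701255380 = -34387819349229/225701255380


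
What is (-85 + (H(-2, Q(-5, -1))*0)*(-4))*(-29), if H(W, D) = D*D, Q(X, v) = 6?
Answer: 2465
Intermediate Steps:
H(W, D) = D²
(-85 + (H(-2, Q(-5, -1))*0)*(-4))*(-29) = (-85 + (6²*0)*(-4))*(-29) = (-85 + (36*0)*(-4))*(-29) = (-85 + 0*(-4))*(-29) = (-85 + 0)*(-29) = -85*(-29) = 2465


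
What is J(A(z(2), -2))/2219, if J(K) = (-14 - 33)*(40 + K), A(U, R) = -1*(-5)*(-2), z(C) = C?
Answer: -1410/2219 ≈ -0.63542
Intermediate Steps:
A(U, R) = -10 (A(U, R) = 5*(-2) = -10)
J(K) = -1880 - 47*K (J(K) = -47*(40 + K) = -1880 - 47*K)
J(A(z(2), -2))/2219 = (-1880 - 47*(-10))/2219 = (-1880 + 470)*(1/2219) = -1410*1/2219 = -1410/2219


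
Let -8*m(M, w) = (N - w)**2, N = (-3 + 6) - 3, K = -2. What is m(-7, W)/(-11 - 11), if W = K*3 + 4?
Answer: 1/44 ≈ 0.022727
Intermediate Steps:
W = -2 (W = -2*3 + 4 = -6 + 4 = -2)
N = 0 (N = 3 - 3 = 0)
m(M, w) = -w**2/8 (m(M, w) = -(0 - w)**2/8 = -w**2/8)
m(-7, W)/(-11 - 11) = (-1/8*(-2)**2)/(-11 - 11) = (-1/8*4)/(-22) = -1/22*(-1/2) = 1/44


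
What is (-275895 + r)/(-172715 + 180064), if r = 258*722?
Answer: -89619/7349 ≈ -12.195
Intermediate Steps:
r = 186276
(-275895 + r)/(-172715 + 180064) = (-275895 + 186276)/(-172715 + 180064) = -89619/7349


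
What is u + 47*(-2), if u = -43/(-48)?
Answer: -4469/48 ≈ -93.104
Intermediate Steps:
u = 43/48 (u = -43*(-1/48) = 43/48 ≈ 0.89583)
u + 47*(-2) = 43/48 + 47*(-2) = 43/48 - 94 = -4469/48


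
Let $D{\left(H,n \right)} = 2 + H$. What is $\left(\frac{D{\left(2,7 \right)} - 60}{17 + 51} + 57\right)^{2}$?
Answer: $\frac{912025}{289} \approx 3155.8$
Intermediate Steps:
$\left(\frac{D{\left(2,7 \right)} - 60}{17 + 51} + 57\right)^{2} = \left(\frac{\left(2 + 2\right) - 60}{17 + 51} + 57\right)^{2} = \left(\frac{4 - 60}{68} + 57\right)^{2} = \left(\left(-56\right) \frac{1}{68} + 57\right)^{2} = \left(- \frac{14}{17} + 57\right)^{2} = \left(\frac{955}{17}\right)^{2} = \frac{912025}{289}$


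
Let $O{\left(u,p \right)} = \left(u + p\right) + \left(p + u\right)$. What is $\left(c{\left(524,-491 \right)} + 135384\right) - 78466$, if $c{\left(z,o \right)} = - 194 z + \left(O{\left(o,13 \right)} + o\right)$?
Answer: $-46185$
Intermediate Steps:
$O{\left(u,p \right)} = 2 p + 2 u$ ($O{\left(u,p \right)} = \left(p + u\right) + \left(p + u\right) = 2 p + 2 u$)
$c{\left(z,o \right)} = 26 - 194 z + 3 o$ ($c{\left(z,o \right)} = - 194 z + \left(\left(2 \cdot 13 + 2 o\right) + o\right) = - 194 z + \left(\left(26 + 2 o\right) + o\right) = - 194 z + \left(26 + 3 o\right) = 26 - 194 z + 3 o$)
$\left(c{\left(524,-491 \right)} + 135384\right) - 78466 = \left(\left(26 - 101656 + 3 \left(-491\right)\right) + 135384\right) - 78466 = \left(\left(26 - 101656 - 1473\right) + 135384\right) - 78466 = \left(-103103 + 135384\right) - 78466 = 32281 - 78466 = -46185$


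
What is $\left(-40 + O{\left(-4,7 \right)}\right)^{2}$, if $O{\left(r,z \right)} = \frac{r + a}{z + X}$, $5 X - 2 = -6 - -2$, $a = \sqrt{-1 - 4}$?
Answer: $\frac{163225}{99} - \frac{13400 i \sqrt{5}}{1089} \approx 1648.7 - 27.515 i$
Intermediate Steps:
$a = i \sqrt{5}$ ($a = \sqrt{-5} = i \sqrt{5} \approx 2.2361 i$)
$X = - \frac{2}{5}$ ($X = \frac{2}{5} + \frac{-6 - -2}{5} = \frac{2}{5} + \frac{-6 + 2}{5} = \frac{2}{5} + \frac{1}{5} \left(-4\right) = \frac{2}{5} - \frac{4}{5} = - \frac{2}{5} \approx -0.4$)
$O{\left(r,z \right)} = \frac{r + i \sqrt{5}}{- \frac{2}{5} + z}$ ($O{\left(r,z \right)} = \frac{r + i \sqrt{5}}{z - \frac{2}{5}} = \frac{r + i \sqrt{5}}{- \frac{2}{5} + z}$)
$\left(-40 + O{\left(-4,7 \right)}\right)^{2} = \left(-40 + \frac{5 \left(-4 + i \sqrt{5}\right)}{-2 + 5 \cdot 7}\right)^{2} = \left(-40 + \frac{5 \left(-4 + i \sqrt{5}\right)}{-2 + 35}\right)^{2} = \left(-40 + \frac{5 \left(-4 + i \sqrt{5}\right)}{33}\right)^{2} = \left(-40 + 5 \cdot \frac{1}{33} \left(-4 + i \sqrt{5}\right)\right)^{2} = \left(-40 - \left(\frac{20}{33} - \frac{5 i \sqrt{5}}{33}\right)\right)^{2} = \left(- \frac{1340}{33} + \frac{5 i \sqrt{5}}{33}\right)^{2}$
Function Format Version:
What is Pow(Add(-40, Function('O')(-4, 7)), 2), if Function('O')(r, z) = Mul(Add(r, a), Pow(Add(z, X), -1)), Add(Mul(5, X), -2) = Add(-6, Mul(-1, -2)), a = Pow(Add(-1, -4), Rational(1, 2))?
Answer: Add(Rational(163225, 99), Mul(Rational(-13400, 1089), I, Pow(5, Rational(1, 2)))) ≈ Add(1648.7, Mul(-27.515, I))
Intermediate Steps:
a = Mul(I, Pow(5, Rational(1, 2))) (a = Pow(-5, Rational(1, 2)) = Mul(I, Pow(5, Rational(1, 2))) ≈ Mul(2.2361, I))
X = Rational(-2, 5) (X = Add(Rational(2, 5), Mul(Rational(1, 5), Add(-6, Mul(-1, -2)))) = Add(Rational(2, 5), Mul(Rational(1, 5), Add(-6, 2))) = Add(Rational(2, 5), Mul(Rational(1, 5), -4)) = Add(Rational(2, 5), Rational(-4, 5)) = Rational(-2, 5) ≈ -0.40000)
Function('O')(r, z) = Mul(Pow(Add(Rational(-2, 5), z), -1), Add(r, Mul(I, Pow(5, Rational(1, 2))))) (Function('O')(r, z) = Mul(Add(r, Mul(I, Pow(5, Rational(1, 2)))), Pow(Add(z, Rational(-2, 5)), -1)) = Mul(Add(r, Mul(I, Pow(5, Rational(1, 2)))), Pow(Add(Rational(-2, 5), z), -1)) = Mul(Pow(Add(Rational(-2, 5), z), -1), Add(r, Mul(I, Pow(5, Rational(1, 2))))))
Pow(Add(-40, Function('O')(-4, 7)), 2) = Pow(Add(-40, Mul(5, Pow(Add(-2, Mul(5, 7)), -1), Add(-4, Mul(I, Pow(5, Rational(1, 2)))))), 2) = Pow(Add(-40, Mul(5, Pow(Add(-2, 35), -1), Add(-4, Mul(I, Pow(5, Rational(1, 2)))))), 2) = Pow(Add(-40, Mul(5, Pow(33, -1), Add(-4, Mul(I, Pow(5, Rational(1, 2)))))), 2) = Pow(Add(-40, Mul(5, Rational(1, 33), Add(-4, Mul(I, Pow(5, Rational(1, 2)))))), 2) = Pow(Add(-40, Add(Rational(-20, 33), Mul(Rational(5, 33), I, Pow(5, Rational(1, 2))))), 2) = Pow(Add(Rational(-1340, 33), Mul(Rational(5, 33), I, Pow(5, Rational(1, 2)))), 2)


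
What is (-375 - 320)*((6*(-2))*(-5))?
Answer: -41700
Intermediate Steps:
(-375 - 320)*((6*(-2))*(-5)) = -(-8340)*(-5) = -695*60 = -41700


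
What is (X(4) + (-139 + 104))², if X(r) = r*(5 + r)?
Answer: 1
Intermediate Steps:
(X(4) + (-139 + 104))² = (4*(5 + 4) + (-139 + 104))² = (4*9 - 35)² = (36 - 35)² = 1² = 1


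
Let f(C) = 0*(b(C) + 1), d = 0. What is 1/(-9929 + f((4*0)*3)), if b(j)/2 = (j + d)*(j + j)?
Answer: -1/9929 ≈ -0.00010072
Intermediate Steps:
b(j) = 4*j² (b(j) = 2*((j + 0)*(j + j)) = 2*(j*(2*j)) = 2*(2*j²) = 4*j²)
f(C) = 0 (f(C) = 0*(4*C² + 1) = 0*(1 + 4*C²) = 0)
1/(-9929 + f((4*0)*3)) = 1/(-9929 + 0) = 1/(-9929) = -1/9929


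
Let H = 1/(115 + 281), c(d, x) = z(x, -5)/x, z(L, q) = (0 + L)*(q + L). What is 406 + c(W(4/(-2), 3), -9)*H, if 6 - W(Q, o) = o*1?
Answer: 80381/198 ≈ 405.96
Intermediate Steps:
z(L, q) = L*(L + q)
W(Q, o) = 6 - o
c(d, x) = -5 + x (c(d, x) = (x*(x - 5))/x = (x*(-5 + x))/x = -5 + x)
H = 1/396 ≈ 0.0025253
406 + c(W(4/(-2), 3), -9)*H = 406 + (-5 - 9)*(1/396) = 406 - 14*1/396 = 406 - 7/198 = 80381/198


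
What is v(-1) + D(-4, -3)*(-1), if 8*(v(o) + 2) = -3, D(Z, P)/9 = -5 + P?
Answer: 557/8 ≈ 69.625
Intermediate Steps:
D(Z, P) = -45 + 9*P (D(Z, P) = 9*(-5 + P) = -45 + 9*P)
v(o) = -19/8 (v(o) = -2 + (1/8)*(-3) = -2 - 3/8 = -19/8)
v(-1) + D(-4, -3)*(-1) = -19/8 + (-45 + 9*(-3))*(-1) = -19/8 + (-45 - 27)*(-1) = -19/8 - 72*(-1) = -19/8 + 72 = 557/8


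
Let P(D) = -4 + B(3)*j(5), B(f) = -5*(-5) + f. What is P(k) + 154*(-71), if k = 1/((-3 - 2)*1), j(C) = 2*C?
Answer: -10658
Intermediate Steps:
B(f) = 25 + f
k = -⅕ (k = 1/(-5*1) = 1/(-5) = -⅕ ≈ -0.20000)
P(D) = 276 (P(D) = -4 + (25 + 3)*(2*5) = -4 + 28*10 = -4 + 280 = 276)
P(k) + 154*(-71) = 276 + 154*(-71) = 276 - 10934 = -10658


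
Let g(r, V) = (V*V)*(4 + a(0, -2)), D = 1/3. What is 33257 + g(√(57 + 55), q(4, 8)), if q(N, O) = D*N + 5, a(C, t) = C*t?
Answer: 300757/9 ≈ 33417.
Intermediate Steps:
D = ⅓ ≈ 0.33333
q(N, O) = 5 + N/3 (q(N, O) = N/3 + 5 = 5 + N/3)
g(r, V) = 4*V² (g(r, V) = (V*V)*(4 + 0*(-2)) = V²*(4 + 0) = V²*4 = 4*V²)
33257 + g(√(57 + 55), q(4, 8)) = 33257 + 4*(5 + (⅓)*4)² = 33257 + 4*(5 + 4/3)² = 33257 + 4*(19/3)² = 33257 + 4*(361/9) = 33257 + 1444/9 = 300757/9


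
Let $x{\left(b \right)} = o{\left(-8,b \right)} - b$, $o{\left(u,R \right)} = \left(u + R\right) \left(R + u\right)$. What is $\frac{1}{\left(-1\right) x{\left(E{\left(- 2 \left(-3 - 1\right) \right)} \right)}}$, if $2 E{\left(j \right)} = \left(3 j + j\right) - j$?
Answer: $- \frac{1}{4} \approx -0.25$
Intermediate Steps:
$o{\left(u,R \right)} = \left(R + u\right)^{2}$ ($o{\left(u,R \right)} = \left(R + u\right) \left(R + u\right) = \left(R + u\right)^{2}$)
$E{\left(j \right)} = \frac{3 j}{2}$ ($E{\left(j \right)} = \frac{\left(3 j + j\right) - j}{2} = \frac{4 j - j}{2} = \frac{3 j}{2}$)
$x{\left(b \right)} = \left(-8 + b\right)^{2} - b$ ($x{\left(b \right)} = \left(b - 8\right)^{2} - b = \left(-8 + b\right)^{2} - b$)
$\frac{1}{\left(-1\right) x{\left(E{\left(- 2 \left(-3 - 1\right) \right)} \right)}} = \frac{1}{\left(-1\right) \left(\left(-8 + \frac{3 \left(- 2 \left(-3 - 1\right)\right)}{2}\right)^{2} - \frac{3 \left(- 2 \left(-3 - 1\right)\right)}{2}\right)} = \frac{1}{\left(-1\right) \left(\left(-8 + \frac{3 \left(\left(-2\right) \left(-4\right)\right)}{2}\right)^{2} - \frac{3 \left(\left(-2\right) \left(-4\right)\right)}{2}\right)} = \frac{1}{\left(-1\right) \left(\left(-8 + \frac{3}{2} \cdot 8\right)^{2} - \frac{3}{2} \cdot 8\right)} = \frac{1}{\left(-1\right) \left(\left(-8 + 12\right)^{2} - 12\right)} = \frac{1}{\left(-1\right) \left(4^{2} - 12\right)} = \frac{1}{\left(-1\right) \left(16 - 12\right)} = \frac{1}{\left(-1\right) 4} = \frac{1}{-4} = - \frac{1}{4}$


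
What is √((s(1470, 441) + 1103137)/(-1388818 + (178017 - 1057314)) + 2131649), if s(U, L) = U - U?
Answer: √10965936765309841270/2268115 ≈ 1460.0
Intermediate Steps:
s(U, L) = 0
√((s(1470, 441) + 1103137)/(-1388818 + (178017 - 1057314)) + 2131649) = √((0 + 1103137)/(-1388818 + (178017 - 1057314)) + 2131649) = √(1103137/(-1388818 - 879297) + 2131649) = √(1103137/(-2268115) + 2131649) = √(1103137*(-1/2268115) + 2131649) = √(-1103137/2268115 + 2131649) = √(4834823968498/2268115) = √10965936765309841270/2268115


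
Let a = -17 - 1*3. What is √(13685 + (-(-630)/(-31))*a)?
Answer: 7*√276365/31 ≈ 118.71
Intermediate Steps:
a = -20 (a = -17 - 3 = -20)
√(13685 + (-(-630)/(-31))*a) = √(13685 - (-630)/(-31)*(-20)) = √(13685 - (-630)*(-1)/31*(-20)) = √(13685 - 21*30/31*(-20)) = √(13685 - 630/31*(-20)) = √(13685 + 12600/31) = √(436835/31) = 7*√276365/31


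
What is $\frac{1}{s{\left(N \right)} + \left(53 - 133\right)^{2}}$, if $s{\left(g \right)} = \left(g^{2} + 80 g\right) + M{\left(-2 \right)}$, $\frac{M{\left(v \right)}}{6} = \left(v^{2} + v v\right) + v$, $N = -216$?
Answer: $\frac{1}{35812} \approx 2.7924 \cdot 10^{-5}$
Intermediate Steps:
$M{\left(v \right)} = 6 v + 12 v^{2}$ ($M{\left(v \right)} = 6 \left(\left(v^{2} + v v\right) + v\right) = 6 \left(\left(v^{2} + v^{2}\right) + v\right) = 6 \left(2 v^{2} + v\right) = 6 \left(v + 2 v^{2}\right) = 6 v + 12 v^{2}$)
$s{\left(g \right)} = 36 + g^{2} + 80 g$ ($s{\left(g \right)} = \left(g^{2} + 80 g\right) + 6 \left(-2\right) \left(1 + 2 \left(-2\right)\right) = \left(g^{2} + 80 g\right) + 6 \left(-2\right) \left(1 - 4\right) = \left(g^{2} + 80 g\right) + 6 \left(-2\right) \left(-3\right) = \left(g^{2} + 80 g\right) + 36 = 36 + g^{2} + 80 g$)
$\frac{1}{s{\left(N \right)} + \left(53 - 133\right)^{2}} = \frac{1}{\left(36 + \left(-216\right)^{2} + 80 \left(-216\right)\right) + \left(53 - 133\right)^{2}} = \frac{1}{\left(36 + 46656 - 17280\right) + \left(-80\right)^{2}} = \frac{1}{29412 + 6400} = \frac{1}{35812}$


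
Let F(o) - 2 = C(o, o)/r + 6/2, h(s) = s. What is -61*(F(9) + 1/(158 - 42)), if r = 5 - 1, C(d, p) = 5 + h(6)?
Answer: -13725/29 ≈ -473.28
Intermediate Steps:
C(d, p) = 11 (C(d, p) = 5 + 6 = 11)
r = 4
F(o) = 31/4 (F(o) = 2 + (11/4 + 6/2) = 2 + (11*(1/4) + 6*(1/2)) = 2 + (11/4 + 3) = 2 + 23/4 = 31/4)
-61*(F(9) + 1/(158 - 42)) = -61*(31/4 + 1/(158 - 42)) = -61*(31/4 + 1/116) = -61*225/29 = -13725/29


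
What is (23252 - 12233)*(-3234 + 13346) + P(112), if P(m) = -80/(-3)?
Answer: 334272464/3 ≈ 1.1142e+8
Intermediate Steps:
P(m) = 80/3 (P(m) = -80*(-⅓) = 80/3)
(23252 - 12233)*(-3234 + 13346) + P(112) = (23252 - 12233)*(-3234 + 13346) + 80/3 = 11019*10112 + 80/3 = 111424128 + 80/3 = 334272464/3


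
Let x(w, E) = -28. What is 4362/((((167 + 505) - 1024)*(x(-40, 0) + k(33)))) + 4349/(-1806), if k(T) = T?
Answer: -3883003/794640 ≈ -4.8865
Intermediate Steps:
4362/((((167 + 505) - 1024)*(x(-40, 0) + k(33)))) + 4349/(-1806) = 4362/((((167 + 505) - 1024)*(-28 + 33))) + 4349/(-1806) = 4362/(((672 - 1024)*5)) + 4349*(-1/1806) = 4362/((-352*5)) - 4349/1806 = 4362/(-1760) - 4349/1806 = 4362*(-1/1760) - 4349/1806 = -2181/880 - 4349/1806 = -3883003/794640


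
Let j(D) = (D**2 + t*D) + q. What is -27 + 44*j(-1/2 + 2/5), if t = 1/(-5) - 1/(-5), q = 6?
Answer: 5936/25 ≈ 237.44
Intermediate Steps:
t = 0 (t = 1*(-1/5) - 1*(-1/5) = -1/5 + 1/5 = 0)
j(D) = 6 + D**2 (j(D) = (D**2 + 0*D) + 6 = (D**2 + 0) + 6 = D**2 + 6 = 6 + D**2)
-27 + 44*j(-1/2 + 2/5) = -27 + 44*(6 + (-1/2 + 2/5)**2) = -27 + 44*(6 + (-1/10)**2) = -27 + 44*(6 + 1/100) = -27 + 44*(601/100) = -27 + 6611/25 = 5936/25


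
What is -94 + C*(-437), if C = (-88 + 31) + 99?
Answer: -18448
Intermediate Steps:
C = 42 (C = -57 + 99 = 42)
-94 + C*(-437) = -94 + 42*(-437) = -94 - 18354 = -18448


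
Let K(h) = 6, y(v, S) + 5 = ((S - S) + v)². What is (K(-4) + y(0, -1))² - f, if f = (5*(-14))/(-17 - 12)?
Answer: -41/29 ≈ -1.4138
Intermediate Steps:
y(v, S) = -5 + v² (y(v, S) = -5 + ((S - S) + v)² = -5 + (0 + v)² = -5 + v²)
f = 70/29 (f = -70/(-29) = -70*(-1/29) = 70/29 ≈ 2.4138)
(K(-4) + y(0, -1))² - f = (6 + (-5 + 0²))² - 1*70/29 = (6 + (-5 + 0))² - 70/29 = (6 - 5)² - 70/29 = 1² - 70/29 = 1 - 70/29 = -41/29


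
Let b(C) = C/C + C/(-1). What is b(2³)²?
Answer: 49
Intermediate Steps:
b(C) = 1 - C (b(C) = 1 + C*(-1) = 1 - C)
b(2³)² = (1 - 1*2³)² = (1 - 1*8)² = (1 - 8)² = (-7)² = 49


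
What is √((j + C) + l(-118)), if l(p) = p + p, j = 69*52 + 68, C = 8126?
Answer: √11546 ≈ 107.45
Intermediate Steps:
j = 3656 (j = 3588 + 68 = 3656)
l(p) = 2*p
√((j + C) + l(-118)) = √((3656 + 8126) + 2*(-118)) = √(11782 - 236) = √11546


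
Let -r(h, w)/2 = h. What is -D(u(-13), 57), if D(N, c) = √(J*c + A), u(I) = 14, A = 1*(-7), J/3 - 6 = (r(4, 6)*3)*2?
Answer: -I*√7189 ≈ -84.788*I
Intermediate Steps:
r(h, w) = -2*h
J = -126 (J = 18 + 3*((-2*4*3)*2) = 18 + 3*(-8*3*2) = 18 + 3*(-24*2) = 18 + 3*(-48) = 18 - 144 = -126)
A = -7
D(N, c) = √(-7 - 126*c) (D(N, c) = √(-126*c - 7) = √(-7 - 126*c))
-D(u(-13), 57) = -√(-7 - 126*57) = -√(-7 - 7182) = -√(-7189) = -I*√7189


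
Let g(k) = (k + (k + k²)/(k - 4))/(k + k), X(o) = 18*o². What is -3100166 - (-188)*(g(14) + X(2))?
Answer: -3086395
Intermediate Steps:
g(k) = (k + (k + k²)/(-4 + k))/(2*k) (g(k) = (k + (k + k²)/(-4 + k))/((2*k)) = (k + (k + k²)/(-4 + k))*(1/(2*k)) = (k + (k + k²)/(-4 + k))/(2*k))
-3100166 - (-188)*(g(14) + X(2)) = -3100166 - (-188)*((-3/2 + 14)/(-4 + 14) + 18*2²) = -3100166 - (-188)*((25/2)/10 + 18*4) = -3100166 - (-188)*((⅒)*(25/2) + 72) = -3100166 - (-188)*(5/4 + 72) = -3100166 - (-188)*293/4 = -3100166 - 1*(-13771) = -3100166 + 13771 = -3086395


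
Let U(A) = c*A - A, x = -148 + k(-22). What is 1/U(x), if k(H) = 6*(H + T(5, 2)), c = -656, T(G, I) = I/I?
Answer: 1/180018 ≈ 5.5550e-6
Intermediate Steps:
T(G, I) = 1
k(H) = 6 + 6*H (k(H) = 6*(H + 1) = 6*(1 + H) = 6 + 6*H)
x = -274 (x = -148 + (6 + 6*(-22)) = -148 + (6 - 132) = -148 - 126 = -274)
U(A) = -657*A (U(A) = -656*A - A = -657*A)
1/U(x) = 1/(-657*(-274)) = 1/180018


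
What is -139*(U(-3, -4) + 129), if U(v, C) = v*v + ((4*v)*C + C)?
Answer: -25298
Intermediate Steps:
U(v, C) = C + v**2 + 4*C*v (U(v, C) = v**2 + (4*C*v + C) = v**2 + (C + 4*C*v) = C + v**2 + 4*C*v)
-139*(U(-3, -4) + 129) = -139*((-4 + (-3)**2 + 4*(-4)*(-3)) + 129) = -139*((-4 + 9 + 48) + 129) = -139*(53 + 129) = -139*182 = -25298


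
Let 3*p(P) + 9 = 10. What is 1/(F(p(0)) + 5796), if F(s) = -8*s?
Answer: 3/17380 ≈ 0.00017261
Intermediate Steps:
p(P) = ⅓ (p(P) = -3 + (⅓)*10 = -3 + 10/3 = ⅓)
1/(F(p(0)) + 5796) = 1/(-8*⅓ + 5796) = 1/(-8/3 + 5796) = 1/(17380/3) = 3/17380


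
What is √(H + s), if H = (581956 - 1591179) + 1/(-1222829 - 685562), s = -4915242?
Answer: 2*I*√5394160522762520514/1908391 ≈ 2434.0*I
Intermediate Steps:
H = -1925992090194/1908391 (H = -1009223 + 1/(-1908391) = -1009223 - 1/1908391 = -1925992090194/1908391 ≈ -1.0092e+6)
√(H + s) = √(-1925992090194/1908391 - 4915242) = √(-11306195685816/1908391) = 2*I*√5394160522762520514/1908391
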